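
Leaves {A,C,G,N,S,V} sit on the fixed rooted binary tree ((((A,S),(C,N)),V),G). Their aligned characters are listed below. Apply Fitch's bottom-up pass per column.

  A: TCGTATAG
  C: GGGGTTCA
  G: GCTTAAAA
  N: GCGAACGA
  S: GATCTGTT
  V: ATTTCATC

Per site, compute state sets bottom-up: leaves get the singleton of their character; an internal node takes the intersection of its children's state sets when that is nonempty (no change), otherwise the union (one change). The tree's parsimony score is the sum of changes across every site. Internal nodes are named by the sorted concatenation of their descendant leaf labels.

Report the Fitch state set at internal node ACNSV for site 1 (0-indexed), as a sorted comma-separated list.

site 0, node AS: A={T} ∪ S={G} → {G,T} (+1)
site 0, node CN: C={G} ∩ N={G} → {G} (+0)
site 0, node ACNS: AS={G,T} ∩ CN={G} → {G} (+0)
site 0, node ACNSV: ACNS={G} ∪ V={A} → {A,G} (+1)
site 0, node ACGNSV: ACNSV={A,G} ∩ G={G} → {G} (+0)
site 1, node AS: A={C} ∪ S={A} → {A,C} (+1)
site 1, node CN: C={G} ∪ N={C} → {C,G} (+1)
site 1, node ACNS: AS={A,C} ∩ CN={C,G} → {C} (+0)
site 1, node ACNSV: ACNS={C} ∪ V={T} → {C,T} (+1)
site 1, node ACGNSV: ACNSV={C,T} ∩ G={C} → {C} (+0)
site 2, node AS: A={G} ∪ S={T} → {G,T} (+1)
site 2, node CN: C={G} ∩ N={G} → {G} (+0)
site 2, node ACNS: AS={G,T} ∩ CN={G} → {G} (+0)
site 2, node ACNSV: ACNS={G} ∪ V={T} → {G,T} (+1)
site 2, node ACGNSV: ACNSV={G,T} ∩ G={T} → {T} (+0)
site 3, node AS: A={T} ∪ S={C} → {C,T} (+1)
site 3, node CN: C={G} ∪ N={A} → {A,G} (+1)
site 3, node ACNS: AS={C,T} ∪ CN={A,G} → {A,C,G,T} (+1)
site 3, node ACNSV: ACNS={A,C,G,T} ∩ V={T} → {T} (+0)
site 3, node ACGNSV: ACNSV={T} ∩ G={T} → {T} (+0)
site 4, node AS: A={A} ∪ S={T} → {A,T} (+1)
site 4, node CN: C={T} ∪ N={A} → {A,T} (+1)
site 4, node ACNS: AS={A,T} ∩ CN={A,T} → {A,T} (+0)
site 4, node ACNSV: ACNS={A,T} ∪ V={C} → {A,C,T} (+1)
site 4, node ACGNSV: ACNSV={A,C,T} ∩ G={A} → {A} (+0)
site 5, node AS: A={T} ∪ S={G} → {G,T} (+1)
site 5, node CN: C={T} ∪ N={C} → {C,T} (+1)
site 5, node ACNS: AS={G,T} ∩ CN={C,T} → {T} (+0)
site 5, node ACNSV: ACNS={T} ∪ V={A} → {A,T} (+1)
site 5, node ACGNSV: ACNSV={A,T} ∩ G={A} → {A} (+0)
site 6, node AS: A={A} ∪ S={T} → {A,T} (+1)
site 6, node CN: C={C} ∪ N={G} → {C,G} (+1)
site 6, node ACNS: AS={A,T} ∪ CN={C,G} → {A,C,G,T} (+1)
site 6, node ACNSV: ACNS={A,C,G,T} ∩ V={T} → {T} (+0)
site 6, node ACGNSV: ACNSV={T} ∪ G={A} → {A,T} (+1)
site 7, node AS: A={G} ∪ S={T} → {G,T} (+1)
site 7, node CN: C={A} ∩ N={A} → {A} (+0)
site 7, node ACNS: AS={G,T} ∪ CN={A} → {A,G,T} (+1)
site 7, node ACNSV: ACNS={A,G,T} ∪ V={C} → {A,C,G,T} (+1)
site 7, node ACGNSV: ACNSV={A,C,G,T} ∩ G={A} → {A} (+0)
per-site changes: [2, 3, 2, 3, 3, 3, 4, 3]; total = 23

C,T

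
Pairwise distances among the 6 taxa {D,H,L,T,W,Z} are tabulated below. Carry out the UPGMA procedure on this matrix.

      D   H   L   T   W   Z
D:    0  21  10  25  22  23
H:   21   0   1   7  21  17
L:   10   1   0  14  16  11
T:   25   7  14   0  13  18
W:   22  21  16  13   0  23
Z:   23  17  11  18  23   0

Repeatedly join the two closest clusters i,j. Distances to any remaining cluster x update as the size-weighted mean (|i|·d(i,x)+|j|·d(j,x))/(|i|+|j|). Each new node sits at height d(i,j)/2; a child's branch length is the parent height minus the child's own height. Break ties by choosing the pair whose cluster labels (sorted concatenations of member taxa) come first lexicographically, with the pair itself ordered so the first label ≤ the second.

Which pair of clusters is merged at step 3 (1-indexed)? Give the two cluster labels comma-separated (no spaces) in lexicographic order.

1. join H+L (d=1) ⇒ HL; edges |H|=1/2, |L|=1/2
  updated: d(D,HL)=31/2, d(HL,T)=21/2, d(HL,W)=37/2, d(HL,Z)=14
2. join HL+T (d=21/2) ⇒ HLT; edges |HL|=19/4, |T|=21/4
  updated: d(D,HLT)=56/3, d(HLT,W)=50/3, d(HLT,Z)=46/3
3. join HLT+Z (d=46/3) ⇒ HLTZ; edges |HLT|=29/12, |Z|=23/3
  updated: d(D,HLTZ)=79/4, d(HLTZ,W)=73/4
4. join HLTZ+W (d=73/4) ⇒ HLTWZ; edges |HLTZ|=35/24, |W|=73/8
  updated: d(D,HLTWZ)=101/5
5. join D+HLTWZ (d=101/5) ⇒ DHLTWZ; edges |D|=101/10, |HLTWZ|=39/40
final tree: (D:101/10,((((H:1/2,L:1/2):19/4,T:21/4):29/12,Z:23/3):35/24,W:73/8):39/40)
total length: 5129/120

HLT,Z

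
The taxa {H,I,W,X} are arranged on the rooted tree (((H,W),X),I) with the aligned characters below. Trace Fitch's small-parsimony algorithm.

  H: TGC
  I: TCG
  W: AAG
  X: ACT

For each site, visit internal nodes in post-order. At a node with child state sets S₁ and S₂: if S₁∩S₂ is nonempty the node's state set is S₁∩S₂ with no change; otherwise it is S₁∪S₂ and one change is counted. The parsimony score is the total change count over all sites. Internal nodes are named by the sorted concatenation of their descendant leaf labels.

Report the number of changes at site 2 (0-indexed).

2

HW@0: {T} ∪ {A} = {A,T} (union, +1)
HWX@0: {A,T} ∩ {A} = {A} (intersection, +0)
HIWX@0: {A} ∪ {T} = {A,T} (union, +1)
HW@1: {G} ∪ {A} = {A,G} (union, +1)
HWX@1: {A,G} ∪ {C} = {A,C,G} (union, +1)
HIWX@1: {A,C,G} ∩ {C} = {C} (intersection, +0)
HW@2: {C} ∪ {G} = {C,G} (union, +1)
HWX@2: {C,G} ∪ {T} = {C,G,T} (union, +1)
HIWX@2: {C,G,T} ∩ {G} = {G} (intersection, +0)
per-site changes: [2, 2, 2]; total = 6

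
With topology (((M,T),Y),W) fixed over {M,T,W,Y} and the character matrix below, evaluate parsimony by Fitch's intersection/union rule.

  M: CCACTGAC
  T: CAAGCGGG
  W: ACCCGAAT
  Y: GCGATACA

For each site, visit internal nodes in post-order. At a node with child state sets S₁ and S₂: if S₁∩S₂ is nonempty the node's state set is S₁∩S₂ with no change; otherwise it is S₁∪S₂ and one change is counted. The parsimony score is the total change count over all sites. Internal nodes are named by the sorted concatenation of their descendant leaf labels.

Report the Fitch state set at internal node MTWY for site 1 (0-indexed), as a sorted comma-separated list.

C

MT@0: {C} ∩ {C} = {C} (intersection, +0)
MTY@0: {C} ∪ {G} = {C,G} (union, +1)
MTWY@0: {C,G} ∪ {A} = {A,C,G} (union, +1)
MT@1: {C} ∪ {A} = {A,C} (union, +1)
MTY@1: {A,C} ∩ {C} = {C} (intersection, +0)
MTWY@1: {C} ∩ {C} = {C} (intersection, +0)
MT@2: {A} ∩ {A} = {A} (intersection, +0)
MTY@2: {A} ∪ {G} = {A,G} (union, +1)
MTWY@2: {A,G} ∪ {C} = {A,C,G} (union, +1)
MT@3: {C} ∪ {G} = {C,G} (union, +1)
MTY@3: {C,G} ∪ {A} = {A,C,G} (union, +1)
MTWY@3: {A,C,G} ∩ {C} = {C} (intersection, +0)
MT@4: {T} ∪ {C} = {C,T} (union, +1)
MTY@4: {C,T} ∩ {T} = {T} (intersection, +0)
MTWY@4: {T} ∪ {G} = {G,T} (union, +1)
MT@5: {G} ∩ {G} = {G} (intersection, +0)
MTY@5: {G} ∪ {A} = {A,G} (union, +1)
MTWY@5: {A,G} ∩ {A} = {A} (intersection, +0)
MT@6: {A} ∪ {G} = {A,G} (union, +1)
MTY@6: {A,G} ∪ {C} = {A,C,G} (union, +1)
MTWY@6: {A,C,G} ∩ {A} = {A} (intersection, +0)
MT@7: {C} ∪ {G} = {C,G} (union, +1)
MTY@7: {C,G} ∪ {A} = {A,C,G} (union, +1)
MTWY@7: {A,C,G} ∪ {T} = {A,C,G,T} (union, +1)
per-site changes: [2, 1, 2, 2, 2, 1, 2, 3]; total = 15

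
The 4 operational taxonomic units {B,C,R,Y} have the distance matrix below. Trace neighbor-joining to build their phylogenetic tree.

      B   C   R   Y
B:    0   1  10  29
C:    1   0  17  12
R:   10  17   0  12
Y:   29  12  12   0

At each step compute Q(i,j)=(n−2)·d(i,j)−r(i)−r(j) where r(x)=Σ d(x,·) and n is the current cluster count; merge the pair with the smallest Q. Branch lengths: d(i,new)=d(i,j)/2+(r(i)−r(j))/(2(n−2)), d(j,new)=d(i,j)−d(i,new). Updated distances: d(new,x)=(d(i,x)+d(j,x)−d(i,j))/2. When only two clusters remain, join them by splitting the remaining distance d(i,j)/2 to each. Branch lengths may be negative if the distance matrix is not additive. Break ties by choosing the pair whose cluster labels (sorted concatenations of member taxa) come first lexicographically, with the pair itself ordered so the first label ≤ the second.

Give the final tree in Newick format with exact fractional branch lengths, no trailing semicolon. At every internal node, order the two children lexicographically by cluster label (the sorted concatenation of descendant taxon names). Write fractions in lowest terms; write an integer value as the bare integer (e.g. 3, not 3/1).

(((B:3,C:-2):21/2,R:5/2):19/4,Y:19/4)

step 1: merge (B,C) at d=1, Q=-68; branch lengths B→3, C→-2; new cluster BC
  updated: d(BC,R)=13, d(BC,Y)=20
step 2: merge (BC,R) at d=13, Q=-45; branch lengths BC→21/2, R→5/2; new cluster BCR
  updated: d(BCR,Y)=19/2
step 3: merge (BCR,Y) at d=19/2; branch lengths BCR→19/4, Y→19/4; new cluster BCRY
final tree: (((B:3,C:-2):21/2,R:5/2):19/4,Y:19/4)
total length: 47/2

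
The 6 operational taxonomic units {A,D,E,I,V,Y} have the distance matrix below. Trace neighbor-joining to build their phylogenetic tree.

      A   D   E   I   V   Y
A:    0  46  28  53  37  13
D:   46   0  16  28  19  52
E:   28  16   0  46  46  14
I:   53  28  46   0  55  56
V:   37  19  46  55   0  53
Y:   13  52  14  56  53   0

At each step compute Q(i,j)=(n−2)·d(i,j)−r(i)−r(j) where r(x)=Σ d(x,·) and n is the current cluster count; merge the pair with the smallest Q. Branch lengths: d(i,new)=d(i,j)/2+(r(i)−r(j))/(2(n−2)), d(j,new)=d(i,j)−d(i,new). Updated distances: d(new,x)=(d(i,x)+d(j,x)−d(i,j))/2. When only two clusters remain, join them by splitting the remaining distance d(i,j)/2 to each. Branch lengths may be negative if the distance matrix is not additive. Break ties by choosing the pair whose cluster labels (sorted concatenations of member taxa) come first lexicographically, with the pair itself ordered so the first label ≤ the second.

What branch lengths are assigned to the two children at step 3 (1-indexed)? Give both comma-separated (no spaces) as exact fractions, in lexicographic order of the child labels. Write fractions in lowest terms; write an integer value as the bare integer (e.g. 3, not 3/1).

107/8,211/8

iteration 1: select A,Y (d=13, Q=-313); attach at lengths (41/8, 63/8); label the merged cluster AY
  updated: d(AY,D)=85/2, d(AY,E)=29/2, d(AY,I)=48, d(AY,V)=77/2
iteration 2: select AY,E (d=29/2, Q=-445/2); attach at lengths (43/4, 15/4); label the merged cluster AEY
  updated: d(AEY,D)=22, d(AEY,I)=159/4, d(AEY,V)=35
iteration 3: select AEY,I (d=159/4, Q=-140); attach at lengths (107/8, 211/8); label the merged cluster AEIY
  updated: d(AEIY,D)=41/8, d(AEIY,V)=201/8
iteration 4: select AEIY,D (d=41/8, Q=-197/4); attach at lengths (45/8, -1/2); label the merged cluster ADEIY
  updated: d(ADEIY,V)=39/2
iteration 5: select ADEIY,V (d=39/2); attach at lengths (39/4, 39/4); label the merged cluster ADEIVY
final tree: (((((A:41/8,Y:63/8):43/4,E:15/4):107/8,I:211/8):45/8,D:-1/2):39/4,V:39/4)
total length: 735/8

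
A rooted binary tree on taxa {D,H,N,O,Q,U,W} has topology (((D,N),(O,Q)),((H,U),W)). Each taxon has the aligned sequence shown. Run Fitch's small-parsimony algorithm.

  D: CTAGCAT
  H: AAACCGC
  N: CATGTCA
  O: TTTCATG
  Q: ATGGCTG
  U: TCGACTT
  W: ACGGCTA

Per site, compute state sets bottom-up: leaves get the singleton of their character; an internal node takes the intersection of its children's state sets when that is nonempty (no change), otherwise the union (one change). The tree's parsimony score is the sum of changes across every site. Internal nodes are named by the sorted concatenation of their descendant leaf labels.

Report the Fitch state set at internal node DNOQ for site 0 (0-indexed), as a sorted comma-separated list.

[col 0] DN: children D:{C}, N:{C} ∩→ {C}; cost 0
[col 0] OQ: children O:{T}, Q:{A} ∪→ {A,T}; cost 1
[col 0] DNOQ: children DN:{C}, OQ:{A,T} ∪→ {A,C,T}; cost 1
[col 0] HU: children H:{A}, U:{T} ∪→ {A,T}; cost 1
[col 0] HUW: children HU:{A,T}, W:{A} ∩→ {A}; cost 0
[col 0] DHNOQUW: children DNOQ:{A,C,T}, HUW:{A} ∩→ {A}; cost 0
[col 1] DN: children D:{T}, N:{A} ∪→ {A,T}; cost 1
[col 1] OQ: children O:{T}, Q:{T} ∩→ {T}; cost 0
[col 1] DNOQ: children DN:{A,T}, OQ:{T} ∩→ {T}; cost 0
[col 1] HU: children H:{A}, U:{C} ∪→ {A,C}; cost 1
[col 1] HUW: children HU:{A,C}, W:{C} ∩→ {C}; cost 0
[col 1] DHNOQUW: children DNOQ:{T}, HUW:{C} ∪→ {C,T}; cost 1
[col 2] DN: children D:{A}, N:{T} ∪→ {A,T}; cost 1
[col 2] OQ: children O:{T}, Q:{G} ∪→ {G,T}; cost 1
[col 2] DNOQ: children DN:{A,T}, OQ:{G,T} ∩→ {T}; cost 0
[col 2] HU: children H:{A}, U:{G} ∪→ {A,G}; cost 1
[col 2] HUW: children HU:{A,G}, W:{G} ∩→ {G}; cost 0
[col 2] DHNOQUW: children DNOQ:{T}, HUW:{G} ∪→ {G,T}; cost 1
[col 3] DN: children D:{G}, N:{G} ∩→ {G}; cost 0
[col 3] OQ: children O:{C}, Q:{G} ∪→ {C,G}; cost 1
[col 3] DNOQ: children DN:{G}, OQ:{C,G} ∩→ {G}; cost 0
[col 3] HU: children H:{C}, U:{A} ∪→ {A,C}; cost 1
[col 3] HUW: children HU:{A,C}, W:{G} ∪→ {A,C,G}; cost 1
[col 3] DHNOQUW: children DNOQ:{G}, HUW:{A,C,G} ∩→ {G}; cost 0
[col 4] DN: children D:{C}, N:{T} ∪→ {C,T}; cost 1
[col 4] OQ: children O:{A}, Q:{C} ∪→ {A,C}; cost 1
[col 4] DNOQ: children DN:{C,T}, OQ:{A,C} ∩→ {C}; cost 0
[col 4] HU: children H:{C}, U:{C} ∩→ {C}; cost 0
[col 4] HUW: children HU:{C}, W:{C} ∩→ {C}; cost 0
[col 4] DHNOQUW: children DNOQ:{C}, HUW:{C} ∩→ {C}; cost 0
[col 5] DN: children D:{A}, N:{C} ∪→ {A,C}; cost 1
[col 5] OQ: children O:{T}, Q:{T} ∩→ {T}; cost 0
[col 5] DNOQ: children DN:{A,C}, OQ:{T} ∪→ {A,C,T}; cost 1
[col 5] HU: children H:{G}, U:{T} ∪→ {G,T}; cost 1
[col 5] HUW: children HU:{G,T}, W:{T} ∩→ {T}; cost 0
[col 5] DHNOQUW: children DNOQ:{A,C,T}, HUW:{T} ∩→ {T}; cost 0
[col 6] DN: children D:{T}, N:{A} ∪→ {A,T}; cost 1
[col 6] OQ: children O:{G}, Q:{G} ∩→ {G}; cost 0
[col 6] DNOQ: children DN:{A,T}, OQ:{G} ∪→ {A,G,T}; cost 1
[col 6] HU: children H:{C}, U:{T} ∪→ {C,T}; cost 1
[col 6] HUW: children HU:{C,T}, W:{A} ∪→ {A,C,T}; cost 1
[col 6] DHNOQUW: children DNOQ:{A,G,T}, HUW:{A,C,T} ∩→ {A,T}; cost 0
per-site changes: [3, 3, 4, 3, 2, 3, 4]; total = 22

A,C,T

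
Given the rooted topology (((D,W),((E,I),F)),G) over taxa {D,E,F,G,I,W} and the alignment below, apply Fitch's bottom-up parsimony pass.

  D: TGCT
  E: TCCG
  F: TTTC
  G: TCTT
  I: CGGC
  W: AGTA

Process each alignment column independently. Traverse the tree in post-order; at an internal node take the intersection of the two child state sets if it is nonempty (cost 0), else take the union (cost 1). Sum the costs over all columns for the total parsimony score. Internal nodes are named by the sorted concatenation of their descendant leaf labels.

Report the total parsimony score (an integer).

DW@0: {T} ∪ {A} = {A,T} (union, +1)
EI@0: {T} ∪ {C} = {C,T} (union, +1)
EFI@0: {C,T} ∩ {T} = {T} (intersection, +0)
DEFIW@0: {A,T} ∩ {T} = {T} (intersection, +0)
DEFGIW@0: {T} ∩ {T} = {T} (intersection, +0)
DW@1: {G} ∩ {G} = {G} (intersection, +0)
EI@1: {C} ∪ {G} = {C,G} (union, +1)
EFI@1: {C,G} ∪ {T} = {C,G,T} (union, +1)
DEFIW@1: {G} ∩ {C,G,T} = {G} (intersection, +0)
DEFGIW@1: {G} ∪ {C} = {C,G} (union, +1)
DW@2: {C} ∪ {T} = {C,T} (union, +1)
EI@2: {C} ∪ {G} = {C,G} (union, +1)
EFI@2: {C,G} ∪ {T} = {C,G,T} (union, +1)
DEFIW@2: {C,T} ∩ {C,G,T} = {C,T} (intersection, +0)
DEFGIW@2: {C,T} ∩ {T} = {T} (intersection, +0)
DW@3: {T} ∪ {A} = {A,T} (union, +1)
EI@3: {G} ∪ {C} = {C,G} (union, +1)
EFI@3: {C,G} ∩ {C} = {C} (intersection, +0)
DEFIW@3: {A,T} ∪ {C} = {A,C,T} (union, +1)
DEFGIW@3: {A,C,T} ∩ {T} = {T} (intersection, +0)
per-site changes: [2, 3, 3, 3]; total = 11

11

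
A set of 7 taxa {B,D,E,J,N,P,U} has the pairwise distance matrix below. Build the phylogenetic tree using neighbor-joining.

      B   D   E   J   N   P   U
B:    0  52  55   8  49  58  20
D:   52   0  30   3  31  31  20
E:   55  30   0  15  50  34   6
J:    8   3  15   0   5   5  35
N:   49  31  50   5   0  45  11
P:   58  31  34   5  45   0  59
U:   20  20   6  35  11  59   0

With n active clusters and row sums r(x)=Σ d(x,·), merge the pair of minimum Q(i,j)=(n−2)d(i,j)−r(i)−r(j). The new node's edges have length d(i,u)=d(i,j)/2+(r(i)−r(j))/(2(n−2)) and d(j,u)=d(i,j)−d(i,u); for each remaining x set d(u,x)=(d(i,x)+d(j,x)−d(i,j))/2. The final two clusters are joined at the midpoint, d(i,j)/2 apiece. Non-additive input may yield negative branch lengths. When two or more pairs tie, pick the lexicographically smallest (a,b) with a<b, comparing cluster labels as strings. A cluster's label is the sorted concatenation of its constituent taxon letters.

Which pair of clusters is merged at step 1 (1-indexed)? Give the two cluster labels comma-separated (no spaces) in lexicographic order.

E,U

iteration 1: select E,U (d=6, Q=-311); attach at lengths (69/10, -9/10); label the merged cluster EU
  updated: d(B,EU)=69/2, d(D,EU)=22, d(EU,J)=22, d(EU,N)=55/2, d(EU,P)=87/2
iteration 2: select B,EU (d=69/2, Q=-213); attach at lengths (95/4, 43/4); label the merged cluster BEU
  updated: d(BEU,D)=79/4, d(BEU,J)=-9/4, d(BEU,N)=21, d(BEU,P)=67/2
iteration 3: select BEU,N (d=21, Q=-111); attach at lengths (11/2, 31/2); label the merged cluster BENU
  updated: d(BENU,D)=119/8, d(BENU,J)=-73/8, d(BENU,P)=115/4
iteration 4: select BENU,D (d=119/8, Q=-429/8); attach at lengths (123/32, 353/32); label the merged cluster BDENU
  updated: d(BDENU,J)=-21/2, d(BDENU,P)=359/16
iteration 5: select BDENU,J (d=-21/2, Q=-271/16); attach at lengths (111/32, -447/32); label the merged cluster BDEJNU
  updated: d(BDEJNU,P)=607/32
iteration 6: select BDEJNU,P (d=607/32); attach at lengths (607/64, 607/64); label the merged cluster BDEJNPU
final tree: (((((B:95/4,(E:69/10,U:-9/10):43/4):11/2,N:31/2):123/32,D:353/32):111/32,J:-447/32):607/64,P:607/64)
total length: 2715/32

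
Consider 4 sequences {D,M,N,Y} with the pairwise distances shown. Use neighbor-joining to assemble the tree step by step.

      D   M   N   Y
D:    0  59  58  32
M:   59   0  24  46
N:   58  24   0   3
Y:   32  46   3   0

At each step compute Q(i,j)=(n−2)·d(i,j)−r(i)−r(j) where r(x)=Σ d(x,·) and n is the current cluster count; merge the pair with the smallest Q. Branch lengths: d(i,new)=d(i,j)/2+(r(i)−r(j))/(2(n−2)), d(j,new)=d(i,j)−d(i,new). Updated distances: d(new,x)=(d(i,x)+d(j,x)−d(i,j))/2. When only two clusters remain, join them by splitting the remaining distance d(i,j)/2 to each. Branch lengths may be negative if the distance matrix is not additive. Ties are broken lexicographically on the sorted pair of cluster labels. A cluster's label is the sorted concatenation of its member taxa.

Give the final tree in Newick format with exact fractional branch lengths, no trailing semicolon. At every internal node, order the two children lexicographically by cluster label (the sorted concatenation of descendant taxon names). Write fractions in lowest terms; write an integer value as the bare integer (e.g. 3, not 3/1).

(((D:33,Y:-1):27/2,M:23):1/2,N:1/2)

step 1: merge (D,Y) at d=32, Q=-166; branch lengths D→33, Y→-1; new cluster DY
  updated: d(DY,M)=73/2, d(DY,N)=29/2
step 2: merge (DY,M) at d=73/2, Q=-75; branch lengths DY→27/2, M→23; new cluster DMY
  updated: d(DMY,N)=1
step 3: merge (DMY,N) at d=1; branch lengths DMY→1/2, N→1/2; new cluster DMNY
final tree: (((D:33,Y:-1):27/2,M:23):1/2,N:1/2)
total length: 139/2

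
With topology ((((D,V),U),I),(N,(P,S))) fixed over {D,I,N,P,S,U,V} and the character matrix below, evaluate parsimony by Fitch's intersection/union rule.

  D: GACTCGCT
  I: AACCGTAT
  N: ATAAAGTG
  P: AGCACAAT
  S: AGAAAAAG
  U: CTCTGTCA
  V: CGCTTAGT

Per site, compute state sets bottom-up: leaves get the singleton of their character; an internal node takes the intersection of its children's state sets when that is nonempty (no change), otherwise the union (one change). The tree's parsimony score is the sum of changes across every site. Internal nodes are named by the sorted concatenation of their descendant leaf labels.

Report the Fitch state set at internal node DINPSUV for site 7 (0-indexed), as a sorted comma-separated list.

G,T

DV@0: {G} ∪ {C} = {C,G} (union, +1)
DUV@0: {C,G} ∩ {C} = {C} (intersection, +0)
DIUV@0: {C} ∪ {A} = {A,C} (union, +1)
PS@0: {A} ∩ {A} = {A} (intersection, +0)
NPS@0: {A} ∩ {A} = {A} (intersection, +0)
DINPSUV@0: {A,C} ∩ {A} = {A} (intersection, +0)
DV@1: {A} ∪ {G} = {A,G} (union, +1)
DUV@1: {A,G} ∪ {T} = {A,G,T} (union, +1)
DIUV@1: {A,G,T} ∩ {A} = {A} (intersection, +0)
PS@1: {G} ∩ {G} = {G} (intersection, +0)
NPS@1: {T} ∪ {G} = {G,T} (union, +1)
DINPSUV@1: {A} ∪ {G,T} = {A,G,T} (union, +1)
DV@2: {C} ∩ {C} = {C} (intersection, +0)
DUV@2: {C} ∩ {C} = {C} (intersection, +0)
DIUV@2: {C} ∩ {C} = {C} (intersection, +0)
PS@2: {C} ∪ {A} = {A,C} (union, +1)
NPS@2: {A} ∩ {A,C} = {A} (intersection, +0)
DINPSUV@2: {C} ∪ {A} = {A,C} (union, +1)
DV@3: {T} ∩ {T} = {T} (intersection, +0)
DUV@3: {T} ∩ {T} = {T} (intersection, +0)
DIUV@3: {T} ∪ {C} = {C,T} (union, +1)
PS@3: {A} ∩ {A} = {A} (intersection, +0)
NPS@3: {A} ∩ {A} = {A} (intersection, +0)
DINPSUV@3: {C,T} ∪ {A} = {A,C,T} (union, +1)
DV@4: {C} ∪ {T} = {C,T} (union, +1)
DUV@4: {C,T} ∪ {G} = {C,G,T} (union, +1)
DIUV@4: {C,G,T} ∩ {G} = {G} (intersection, +0)
PS@4: {C} ∪ {A} = {A,C} (union, +1)
NPS@4: {A} ∩ {A,C} = {A} (intersection, +0)
DINPSUV@4: {G} ∪ {A} = {A,G} (union, +1)
DV@5: {G} ∪ {A} = {A,G} (union, +1)
DUV@5: {A,G} ∪ {T} = {A,G,T} (union, +1)
DIUV@5: {A,G,T} ∩ {T} = {T} (intersection, +0)
PS@5: {A} ∩ {A} = {A} (intersection, +0)
NPS@5: {G} ∪ {A} = {A,G} (union, +1)
DINPSUV@5: {T} ∪ {A,G} = {A,G,T} (union, +1)
DV@6: {C} ∪ {G} = {C,G} (union, +1)
DUV@6: {C,G} ∩ {C} = {C} (intersection, +0)
DIUV@6: {C} ∪ {A} = {A,C} (union, +1)
PS@6: {A} ∩ {A} = {A} (intersection, +0)
NPS@6: {T} ∪ {A} = {A,T} (union, +1)
DINPSUV@6: {A,C} ∩ {A,T} = {A} (intersection, +0)
DV@7: {T} ∩ {T} = {T} (intersection, +0)
DUV@7: {T} ∪ {A} = {A,T} (union, +1)
DIUV@7: {A,T} ∩ {T} = {T} (intersection, +0)
PS@7: {T} ∪ {G} = {G,T} (union, +1)
NPS@7: {G} ∩ {G,T} = {G} (intersection, +0)
DINPSUV@7: {T} ∪ {G} = {G,T} (union, +1)
per-site changes: [2, 4, 2, 2, 4, 4, 3, 3]; total = 24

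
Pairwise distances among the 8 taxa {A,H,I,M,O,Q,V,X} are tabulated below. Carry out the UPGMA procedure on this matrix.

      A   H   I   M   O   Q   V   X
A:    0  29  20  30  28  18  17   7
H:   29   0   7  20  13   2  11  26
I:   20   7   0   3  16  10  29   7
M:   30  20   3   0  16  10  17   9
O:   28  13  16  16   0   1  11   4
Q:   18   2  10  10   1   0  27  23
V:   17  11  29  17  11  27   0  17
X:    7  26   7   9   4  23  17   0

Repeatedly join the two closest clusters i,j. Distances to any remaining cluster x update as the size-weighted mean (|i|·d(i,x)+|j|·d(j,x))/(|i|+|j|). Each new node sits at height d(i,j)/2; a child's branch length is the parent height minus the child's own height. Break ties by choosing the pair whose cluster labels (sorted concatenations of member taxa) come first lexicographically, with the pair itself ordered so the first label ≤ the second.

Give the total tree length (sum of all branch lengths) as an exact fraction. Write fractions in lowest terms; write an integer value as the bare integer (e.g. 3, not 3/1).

iteration 1: select O,Q (d=1); attach at lengths (1/2, 1/2); label the merged cluster OQ
  updated: d(A,OQ)=23, d(H,OQ)=15/2, d(I,OQ)=13, d(M,OQ)=13, d(OQ,V)=19, d(OQ,X)=27/2
iteration 2: select I,M (d=3); attach at lengths (3/2, 3/2); label the merged cluster IM
  updated: d(A,IM)=25, d(H,IM)=27/2, d(IM,OQ)=13, d(IM,V)=23, d(IM,X)=8
iteration 3: select A,X (d=7); attach at lengths (7/2, 7/2); label the merged cluster AX
  updated: d(AX,H)=55/2, d(AX,IM)=33/2, d(AX,OQ)=73/4, d(AX,V)=17
iteration 4: select H,OQ (d=15/2); attach at lengths (15/4, 13/4); label the merged cluster HOQ
  updated: d(AX,HOQ)=64/3, d(HOQ,IM)=79/6, d(HOQ,V)=49/3
iteration 5: select HOQ,IM (d=79/6); attach at lengths (17/6, 61/12); label the merged cluster HIMOQ
  updated: d(AX,HIMOQ)=97/5, d(HIMOQ,V)=19
iteration 6: select AX,V (d=17); attach at lengths (5, 17/2); label the merged cluster AVX
  updated: d(AVX,HIMOQ)=289/15
iteration 7: select AVX,HIMOQ (d=289/15); attach at lengths (17/15, 61/20); label the merged cluster AHIMOQVX
final tree: (((A:7/2,X:7/2):5,V:17/2):17/15,((H:15/4,(O:1/2,Q:1/2):13/4):17/6,(I:3/2,M:3/2):61/12):61/20)
total length: 218/5

218/5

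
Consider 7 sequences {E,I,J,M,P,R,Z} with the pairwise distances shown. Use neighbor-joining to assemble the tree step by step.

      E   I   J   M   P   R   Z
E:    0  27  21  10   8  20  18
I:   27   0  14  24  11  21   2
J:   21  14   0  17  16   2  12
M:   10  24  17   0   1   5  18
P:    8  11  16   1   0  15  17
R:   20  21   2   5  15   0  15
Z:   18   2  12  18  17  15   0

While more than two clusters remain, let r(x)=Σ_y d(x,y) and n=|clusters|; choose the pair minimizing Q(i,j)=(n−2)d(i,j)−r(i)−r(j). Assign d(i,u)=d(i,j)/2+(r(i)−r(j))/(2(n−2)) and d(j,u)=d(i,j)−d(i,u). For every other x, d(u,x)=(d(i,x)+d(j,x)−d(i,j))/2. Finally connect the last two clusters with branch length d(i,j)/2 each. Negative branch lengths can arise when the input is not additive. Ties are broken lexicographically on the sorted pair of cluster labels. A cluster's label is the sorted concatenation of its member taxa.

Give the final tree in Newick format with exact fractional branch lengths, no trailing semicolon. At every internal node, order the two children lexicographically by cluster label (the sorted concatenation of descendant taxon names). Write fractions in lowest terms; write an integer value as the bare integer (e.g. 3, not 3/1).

1. join I+Z (d=2, Q=-171) ⇒ IZ; edges |I|=27/10, |Z|=-7/10
  updated: d(E,IZ)=43/2, d(IZ,J)=12, d(IZ,M)=20, d(IZ,P)=13, d(IZ,R)=17
2. join J+R (d=2, Q=-119) ⇒ JR; edges |J|=17/8, |R|=-1/8
  updated: d(E,JR)=39/2, d(IZ,JR)=27/2, d(JR,M)=10, d(JR,P)=29/2
3. join IZ+JR (d=27/2, Q=-85) ⇒ IJRZ; edges |IZ|=17/2, |JR|=5
  updated: d(E,IJRZ)=55/4, d(IJRZ,M)=33/4, d(IJRZ,P)=7
4. join E+IJRZ (d=55/4, Q=-133/4) ⇒ EIJRZ; edges |E|=121/16, |IJRZ|=99/16
  updated: d(EIJRZ,M)=9/4, d(EIJRZ,P)=5/8
5. join EIJRZ+M (d=9/4, Q=-31/8) ⇒ EIJMRZ; edges |EIJRZ|=15/16, |M|=21/16
  updated: d(EIJMRZ,P)=-5/16
6. join EIJMRZ+P (d=-5/16) ⇒ EIJMPRZ; edges |EIJMRZ|=-5/32, |P|=-5/32
final tree: (((E:121/16,((I:27/10,Z:-7/10):17/2,(J:17/8,R:-1/8):5):99/16):15/16,M:21/16):-5/32,P:-5/32)
total length: 531/16

(((E:121/16,((I:27/10,Z:-7/10):17/2,(J:17/8,R:-1/8):5):99/16):15/16,M:21/16):-5/32,P:-5/32)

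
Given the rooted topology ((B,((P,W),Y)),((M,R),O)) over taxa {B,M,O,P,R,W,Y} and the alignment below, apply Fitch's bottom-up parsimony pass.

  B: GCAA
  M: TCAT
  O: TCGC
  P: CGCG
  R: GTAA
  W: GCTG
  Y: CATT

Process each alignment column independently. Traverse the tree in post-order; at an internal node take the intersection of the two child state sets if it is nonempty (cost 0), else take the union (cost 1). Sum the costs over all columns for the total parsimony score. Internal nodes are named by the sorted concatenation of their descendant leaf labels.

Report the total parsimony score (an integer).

[col 0] PW: children P:{C}, W:{G} ∪→ {C,G}; cost 1
[col 0] PWY: children PW:{C,G}, Y:{C} ∩→ {C}; cost 0
[col 0] BPWY: children B:{G}, PWY:{C} ∪→ {C,G}; cost 1
[col 0] MR: children M:{T}, R:{G} ∪→ {G,T}; cost 1
[col 0] MOR: children MR:{G,T}, O:{T} ∩→ {T}; cost 0
[col 0] BMOPRWY: children BPWY:{C,G}, MOR:{T} ∪→ {C,G,T}; cost 1
[col 1] PW: children P:{G}, W:{C} ∪→ {C,G}; cost 1
[col 1] PWY: children PW:{C,G}, Y:{A} ∪→ {A,C,G}; cost 1
[col 1] BPWY: children B:{C}, PWY:{A,C,G} ∩→ {C}; cost 0
[col 1] MR: children M:{C}, R:{T} ∪→ {C,T}; cost 1
[col 1] MOR: children MR:{C,T}, O:{C} ∩→ {C}; cost 0
[col 1] BMOPRWY: children BPWY:{C}, MOR:{C} ∩→ {C}; cost 0
[col 2] PW: children P:{C}, W:{T} ∪→ {C,T}; cost 1
[col 2] PWY: children PW:{C,T}, Y:{T} ∩→ {T}; cost 0
[col 2] BPWY: children B:{A}, PWY:{T} ∪→ {A,T}; cost 1
[col 2] MR: children M:{A}, R:{A} ∩→ {A}; cost 0
[col 2] MOR: children MR:{A}, O:{G} ∪→ {A,G}; cost 1
[col 2] BMOPRWY: children BPWY:{A,T}, MOR:{A,G} ∩→ {A}; cost 0
[col 3] PW: children P:{G}, W:{G} ∩→ {G}; cost 0
[col 3] PWY: children PW:{G}, Y:{T} ∪→ {G,T}; cost 1
[col 3] BPWY: children B:{A}, PWY:{G,T} ∪→ {A,G,T}; cost 1
[col 3] MR: children M:{T}, R:{A} ∪→ {A,T}; cost 1
[col 3] MOR: children MR:{A,T}, O:{C} ∪→ {A,C,T}; cost 1
[col 3] BMOPRWY: children BPWY:{A,G,T}, MOR:{A,C,T} ∩→ {A,T}; cost 0
per-site changes: [4, 3, 3, 4]; total = 14

14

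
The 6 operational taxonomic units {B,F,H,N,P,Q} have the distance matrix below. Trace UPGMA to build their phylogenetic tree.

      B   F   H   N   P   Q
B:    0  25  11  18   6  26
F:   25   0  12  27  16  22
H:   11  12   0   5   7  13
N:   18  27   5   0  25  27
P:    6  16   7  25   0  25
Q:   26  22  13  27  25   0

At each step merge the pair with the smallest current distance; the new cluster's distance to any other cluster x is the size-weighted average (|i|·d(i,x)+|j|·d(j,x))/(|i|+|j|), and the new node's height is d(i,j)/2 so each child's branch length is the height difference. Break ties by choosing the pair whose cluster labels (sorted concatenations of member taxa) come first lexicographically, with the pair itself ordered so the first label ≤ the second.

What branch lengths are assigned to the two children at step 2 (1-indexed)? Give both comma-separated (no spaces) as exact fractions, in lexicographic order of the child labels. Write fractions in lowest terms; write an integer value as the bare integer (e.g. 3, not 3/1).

3,3

iteration 1: select H,N (d=5); attach at lengths (5/2, 5/2); label the merged cluster HN
  updated: d(B,HN)=29/2, d(F,HN)=39/2, d(HN,P)=16, d(HN,Q)=20
iteration 2: select B,P (d=6); attach at lengths (3, 3); label the merged cluster BP
  updated: d(BP,F)=41/2, d(BP,HN)=61/4, d(BP,Q)=51/2
iteration 3: select BP,HN (d=61/4); attach at lengths (37/8, 41/8); label the merged cluster BHNP
  updated: d(BHNP,F)=20, d(BHNP,Q)=91/4
iteration 4: select BHNP,F (d=20); attach at lengths (19/8, 10); label the merged cluster BFHNP
  updated: d(BFHNP,Q)=113/5
iteration 5: select BFHNP,Q (d=113/5); attach at lengths (13/10, 113/10); label the merged cluster BFHNPQ
final tree: ((((B:3,P:3):37/8,(H:5/2,N:5/2):41/8):19/8,F:10):13/10,Q:113/10)
total length: 1829/40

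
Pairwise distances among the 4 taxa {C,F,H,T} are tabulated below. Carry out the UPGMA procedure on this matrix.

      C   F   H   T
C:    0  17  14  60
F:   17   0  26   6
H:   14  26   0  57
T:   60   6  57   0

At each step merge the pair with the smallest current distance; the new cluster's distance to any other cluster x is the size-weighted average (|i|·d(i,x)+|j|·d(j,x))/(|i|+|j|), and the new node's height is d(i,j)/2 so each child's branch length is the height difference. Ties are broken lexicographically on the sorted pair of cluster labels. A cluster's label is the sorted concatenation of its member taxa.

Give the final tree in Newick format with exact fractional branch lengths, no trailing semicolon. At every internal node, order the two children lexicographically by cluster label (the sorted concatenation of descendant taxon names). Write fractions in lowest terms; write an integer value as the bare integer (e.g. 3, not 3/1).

((C:7,H:7):13,(F:3,T:3):17)

1. join F+T (d=6) ⇒ FT; edges |F|=3, |T|=3
  updated: d(C,FT)=77/2, d(FT,H)=83/2
2. join C+H (d=14) ⇒ CH; edges |C|=7, |H|=7
  updated: d(CH,FT)=40
3. join CH+FT (d=40) ⇒ CFHT; edges |CH|=13, |FT|=17
final tree: ((C:7,H:7):13,(F:3,T:3):17)
total length: 50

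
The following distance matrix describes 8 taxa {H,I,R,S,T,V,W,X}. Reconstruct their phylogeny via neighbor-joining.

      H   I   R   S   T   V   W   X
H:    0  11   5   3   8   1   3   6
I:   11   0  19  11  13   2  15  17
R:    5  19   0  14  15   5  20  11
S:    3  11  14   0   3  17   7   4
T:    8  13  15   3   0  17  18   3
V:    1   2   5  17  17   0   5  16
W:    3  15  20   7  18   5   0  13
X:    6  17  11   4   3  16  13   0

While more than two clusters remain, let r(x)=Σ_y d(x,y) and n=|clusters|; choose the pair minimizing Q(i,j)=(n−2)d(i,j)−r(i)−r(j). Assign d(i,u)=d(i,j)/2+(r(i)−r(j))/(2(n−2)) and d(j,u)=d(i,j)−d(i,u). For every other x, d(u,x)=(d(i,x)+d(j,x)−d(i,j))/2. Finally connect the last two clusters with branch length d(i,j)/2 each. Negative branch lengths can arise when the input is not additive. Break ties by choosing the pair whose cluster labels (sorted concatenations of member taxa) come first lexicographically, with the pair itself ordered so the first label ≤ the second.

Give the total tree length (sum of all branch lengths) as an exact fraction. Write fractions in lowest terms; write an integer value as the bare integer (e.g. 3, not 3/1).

1787/64

1. join I+V (d=2, Q=-139) ⇒ IV; edges |I|=37/12, |V|=-13/12
  updated: d(H,IV)=5, d(IV,R)=11, d(IV,S)=13, d(IV,T)=14, d(IV,W)=9, d(IV,X)=31/2
2. join T+X (d=3, Q=-197/2) ⇒ TX; edges |T|=47/20, |X|=13/20
  updated: d(H,TX)=11/2, d(IV,TX)=53/4, d(R,TX)=23/2, d(S,TX)=2, d(TX,W)=14
3. join S+TX (d=2, Q=-309/4) ⇒ STX; edges |S|=3/32, |TX|=61/32
  updated: d(H,STX)=13/4, d(IV,STX)=97/8, d(R,STX)=47/4, d(STX,W)=19/2
4. join IV+R (d=11, Q=-415/8) ⇒ IRV; edges |IV|=179/48, |R|=349/48
  updated: d(H,IRV)=-1/2, d(IRV,STX)=103/16, d(IRV,W)=9
5. join H+IRV (d=-1/2, Q=-347/16) ⇒ HIRV; edges |H|=-163/64, |IRV|=131/64
  updated: d(HIRV,STX)=163/32, d(HIRV,W)=25/4
6. join HIRV+STX (d=163/32, Q=-667/32) ⇒ HIRSTVX; edges |HIRV|=59/64, |STX|=267/64
  updated: d(HIRSTVX,W)=341/64
7. join HIRSTVX+W (d=341/64) ⇒ HIRSTVWX; edges |HIRSTVX|=341/128, |W|=341/128
final tree: (((H:-163/64,((I:37/12,V:-13/12):179/48,R:349/48):131/64):59/64,(S:3/32,(T:47/20,X:13/20):61/32):267/64):341/128,W:341/128)
total length: 1787/64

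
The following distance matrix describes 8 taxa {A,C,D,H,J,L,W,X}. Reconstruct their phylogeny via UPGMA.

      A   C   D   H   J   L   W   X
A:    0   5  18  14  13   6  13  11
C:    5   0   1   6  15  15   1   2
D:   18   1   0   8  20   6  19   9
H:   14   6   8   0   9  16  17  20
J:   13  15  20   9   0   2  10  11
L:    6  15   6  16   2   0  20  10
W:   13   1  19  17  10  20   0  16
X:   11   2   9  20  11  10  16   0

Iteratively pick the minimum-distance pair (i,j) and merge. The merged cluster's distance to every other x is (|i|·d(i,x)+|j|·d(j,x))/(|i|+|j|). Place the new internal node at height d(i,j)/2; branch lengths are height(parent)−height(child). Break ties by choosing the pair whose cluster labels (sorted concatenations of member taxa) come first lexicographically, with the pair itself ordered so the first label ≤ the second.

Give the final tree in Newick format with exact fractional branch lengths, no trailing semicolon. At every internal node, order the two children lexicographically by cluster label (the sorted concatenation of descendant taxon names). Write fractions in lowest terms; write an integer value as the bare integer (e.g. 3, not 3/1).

(((A:19/4,(J:1,L:1):15/4):3/2,(((C:1/2,D:1/2):9/4,X:11/4):35/12,H:17/3):7/12):17/28,W:48/7)

iteration 1: select C,D (d=1); attach at lengths (1/2, 1/2); label the merged cluster CD
  updated: d(A,CD)=23/2, d(CD,H)=7, d(CD,J)=35/2, d(CD,L)=21/2, d(CD,W)=10, d(CD,X)=11/2
iteration 2: select J,L (d=2); attach at lengths (1, 1); label the merged cluster JL
  updated: d(A,JL)=19/2, d(CD,JL)=14, d(H,JL)=25/2, d(JL,W)=15, d(JL,X)=21/2
iteration 3: select CD,X (d=11/2); attach at lengths (9/4, 11/4); label the merged cluster CDX
  updated: d(A,CDX)=34/3, d(CDX,H)=34/3, d(CDX,JL)=77/6, d(CDX,W)=12
iteration 4: select A,JL (d=19/2); attach at lengths (19/4, 15/4); label the merged cluster AJL
  updated: d(AJL,CDX)=37/3, d(AJL,H)=13, d(AJL,W)=43/3
iteration 5: select CDX,H (d=34/3); attach at lengths (35/12, 17/3); label the merged cluster CDHX
  updated: d(AJL,CDHX)=25/2, d(CDHX,W)=53/4
iteration 6: select AJL,CDHX (d=25/2); attach at lengths (3/2, 7/12); label the merged cluster ACDHJLX
  updated: d(ACDHJLX,W)=96/7
iteration 7: select ACDHJLX,W (d=96/7); attach at lengths (17/28, 48/7); label the merged cluster ACDHJLWX
final tree: (((A:19/4,(J:1,L:1):15/4):3/2,(((C:1/2,D:1/2):9/4,X:11/4):35/12,H:17/3):7/12):17/28,W:48/7)
total length: 2909/84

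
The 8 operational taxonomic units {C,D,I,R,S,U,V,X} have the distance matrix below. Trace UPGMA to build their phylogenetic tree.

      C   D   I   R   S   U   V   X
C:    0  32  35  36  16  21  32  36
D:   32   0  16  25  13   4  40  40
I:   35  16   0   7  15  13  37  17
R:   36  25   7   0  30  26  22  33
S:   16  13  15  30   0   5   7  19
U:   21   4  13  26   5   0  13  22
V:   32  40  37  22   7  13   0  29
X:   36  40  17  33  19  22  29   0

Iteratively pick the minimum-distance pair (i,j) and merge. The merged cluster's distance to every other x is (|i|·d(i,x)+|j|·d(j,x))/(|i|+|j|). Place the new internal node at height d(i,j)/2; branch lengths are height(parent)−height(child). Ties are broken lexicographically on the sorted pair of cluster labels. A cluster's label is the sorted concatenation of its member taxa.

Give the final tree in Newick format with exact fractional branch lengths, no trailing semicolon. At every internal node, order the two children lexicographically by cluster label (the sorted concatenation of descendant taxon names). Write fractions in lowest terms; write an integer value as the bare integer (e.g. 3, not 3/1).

iteration 1: select D,U (d=4); attach at lengths (2, 2); label the merged cluster DU
  updated: d(C,DU)=53/2, d(DU,I)=29/2, d(DU,R)=51/2, d(DU,S)=9, d(DU,V)=53/2, d(DU,X)=31
iteration 2: select I,R (d=7); attach at lengths (7/2, 7/2); label the merged cluster IR
  updated: d(C,IR)=71/2, d(DU,IR)=20, d(IR,S)=45/2, d(IR,V)=59/2, d(IR,X)=25
iteration 3: select S,V (d=7); attach at lengths (7/2, 7/2); label the merged cluster SV
  updated: d(C,SV)=24, d(DU,SV)=71/4, d(IR,SV)=26, d(SV,X)=24
iteration 4: select DU,SV (d=71/4); attach at lengths (55/8, 43/8); label the merged cluster DSUV
  updated: d(C,DSUV)=101/4, d(DSUV,IR)=23, d(DSUV,X)=55/2
iteration 5: select DSUV,IR (d=23); attach at lengths (21/8, 8); label the merged cluster DIRSUV
  updated: d(C,DIRSUV)=86/3, d(DIRSUV,X)=80/3
iteration 6: select DIRSUV,X (d=80/3); attach at lengths (11/6, 40/3); label the merged cluster DIRSUVX
  updated: d(C,DIRSUVX)=208/7
iteration 7: select C,DIRSUVX (d=208/7); attach at lengths (104/7, 32/21); label the merged cluster CDIRSUVX
final tree: (C:104/7,((((D:2,U:2):55/8,(S:7/2,V:7/2):43/8):21/8,(I:7/2,R:7/2):8):11/6,X:40/3):32/21)
total length: 12167/168

(C:104/7,((((D:2,U:2):55/8,(S:7/2,V:7/2):43/8):21/8,(I:7/2,R:7/2):8):11/6,X:40/3):32/21)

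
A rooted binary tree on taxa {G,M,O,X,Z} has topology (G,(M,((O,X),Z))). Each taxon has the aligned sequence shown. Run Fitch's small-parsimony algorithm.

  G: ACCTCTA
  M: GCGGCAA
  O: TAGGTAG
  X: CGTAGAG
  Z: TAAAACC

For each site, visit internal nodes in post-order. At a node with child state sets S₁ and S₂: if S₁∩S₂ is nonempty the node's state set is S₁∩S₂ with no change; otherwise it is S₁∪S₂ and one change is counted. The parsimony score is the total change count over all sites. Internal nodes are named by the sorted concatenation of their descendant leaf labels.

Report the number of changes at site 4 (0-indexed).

3

OX@0: {T} ∪ {C} = {C,T} (union, +1)
OXZ@0: {C,T} ∩ {T} = {T} (intersection, +0)
MOXZ@0: {G} ∪ {T} = {G,T} (union, +1)
GMOXZ@0: {A} ∪ {G,T} = {A,G,T} (union, +1)
OX@1: {A} ∪ {G} = {A,G} (union, +1)
OXZ@1: {A,G} ∩ {A} = {A} (intersection, +0)
MOXZ@1: {C} ∪ {A} = {A,C} (union, +1)
GMOXZ@1: {C} ∩ {A,C} = {C} (intersection, +0)
OX@2: {G} ∪ {T} = {G,T} (union, +1)
OXZ@2: {G,T} ∪ {A} = {A,G,T} (union, +1)
MOXZ@2: {G} ∩ {A,G,T} = {G} (intersection, +0)
GMOXZ@2: {C} ∪ {G} = {C,G} (union, +1)
OX@3: {G} ∪ {A} = {A,G} (union, +1)
OXZ@3: {A,G} ∩ {A} = {A} (intersection, +0)
MOXZ@3: {G} ∪ {A} = {A,G} (union, +1)
GMOXZ@3: {T} ∪ {A,G} = {A,G,T} (union, +1)
OX@4: {T} ∪ {G} = {G,T} (union, +1)
OXZ@4: {G,T} ∪ {A} = {A,G,T} (union, +1)
MOXZ@4: {C} ∪ {A,G,T} = {A,C,G,T} (union, +1)
GMOXZ@4: {C} ∩ {A,C,G,T} = {C} (intersection, +0)
OX@5: {A} ∩ {A} = {A} (intersection, +0)
OXZ@5: {A} ∪ {C} = {A,C} (union, +1)
MOXZ@5: {A} ∩ {A,C} = {A} (intersection, +0)
GMOXZ@5: {T} ∪ {A} = {A,T} (union, +1)
OX@6: {G} ∩ {G} = {G} (intersection, +0)
OXZ@6: {G} ∪ {C} = {C,G} (union, +1)
MOXZ@6: {A} ∪ {C,G} = {A,C,G} (union, +1)
GMOXZ@6: {A} ∩ {A,C,G} = {A} (intersection, +0)
per-site changes: [3, 2, 3, 3, 3, 2, 2]; total = 18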